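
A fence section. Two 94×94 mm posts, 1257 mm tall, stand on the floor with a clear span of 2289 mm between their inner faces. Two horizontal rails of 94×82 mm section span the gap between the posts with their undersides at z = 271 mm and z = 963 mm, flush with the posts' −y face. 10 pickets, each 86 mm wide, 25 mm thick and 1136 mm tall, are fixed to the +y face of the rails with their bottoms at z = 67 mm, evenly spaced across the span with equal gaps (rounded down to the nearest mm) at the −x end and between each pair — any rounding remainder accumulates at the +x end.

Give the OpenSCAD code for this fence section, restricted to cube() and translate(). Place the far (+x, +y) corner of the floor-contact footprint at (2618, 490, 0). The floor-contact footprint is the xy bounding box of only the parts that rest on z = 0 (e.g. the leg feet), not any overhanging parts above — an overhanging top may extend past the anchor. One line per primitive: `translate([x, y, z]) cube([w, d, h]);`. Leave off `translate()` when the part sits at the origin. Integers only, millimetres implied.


translate([141, 396, 0]) cube([94, 94, 1257]);
translate([2524, 396, 0]) cube([94, 94, 1257]);
translate([235, 396, 271]) cube([2289, 94, 82]);
translate([235, 396, 963]) cube([2289, 94, 82]);
translate([364, 490, 67]) cube([86, 25, 1136]);
translate([579, 490, 67]) cube([86, 25, 1136]);
translate([794, 490, 67]) cube([86, 25, 1136]);
translate([1009, 490, 67]) cube([86, 25, 1136]);
translate([1224, 490, 67]) cube([86, 25, 1136]);
translate([1439, 490, 67]) cube([86, 25, 1136]);
translate([1654, 490, 67]) cube([86, 25, 1136]);
translate([1869, 490, 67]) cube([86, 25, 1136]);
translate([2084, 490, 67]) cube([86, 25, 1136]);
translate([2299, 490, 67]) cube([86, 25, 1136]);


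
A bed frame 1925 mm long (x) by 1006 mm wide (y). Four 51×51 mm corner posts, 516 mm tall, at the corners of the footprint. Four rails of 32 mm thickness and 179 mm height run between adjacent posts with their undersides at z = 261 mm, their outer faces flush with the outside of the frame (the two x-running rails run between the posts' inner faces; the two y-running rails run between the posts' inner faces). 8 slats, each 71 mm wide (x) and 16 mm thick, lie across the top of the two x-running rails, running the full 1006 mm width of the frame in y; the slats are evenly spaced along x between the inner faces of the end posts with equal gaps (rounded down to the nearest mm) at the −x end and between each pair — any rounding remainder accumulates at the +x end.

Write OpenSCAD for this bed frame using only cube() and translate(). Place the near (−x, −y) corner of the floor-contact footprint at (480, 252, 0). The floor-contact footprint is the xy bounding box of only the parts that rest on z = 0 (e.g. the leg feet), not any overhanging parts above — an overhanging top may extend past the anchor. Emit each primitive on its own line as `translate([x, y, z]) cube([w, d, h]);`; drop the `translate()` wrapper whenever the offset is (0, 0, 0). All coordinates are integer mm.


translate([480, 252, 0]) cube([51, 51, 516]);
translate([480, 1207, 0]) cube([51, 51, 516]);
translate([2354, 252, 0]) cube([51, 51, 516]);
translate([2354, 1207, 0]) cube([51, 51, 516]);
translate([531, 252, 261]) cube([1823, 32, 179]);
translate([531, 1226, 261]) cube([1823, 32, 179]);
translate([480, 303, 261]) cube([32, 904, 179]);
translate([2373, 303, 261]) cube([32, 904, 179]);
translate([670, 252, 440]) cube([71, 1006, 16]);
translate([880, 252, 440]) cube([71, 1006, 16]);
translate([1090, 252, 440]) cube([71, 1006, 16]);
translate([1300, 252, 440]) cube([71, 1006, 16]);
translate([1510, 252, 440]) cube([71, 1006, 16]);
translate([1720, 252, 440]) cube([71, 1006, 16]);
translate([1930, 252, 440]) cube([71, 1006, 16]);
translate([2140, 252, 440]) cube([71, 1006, 16]);


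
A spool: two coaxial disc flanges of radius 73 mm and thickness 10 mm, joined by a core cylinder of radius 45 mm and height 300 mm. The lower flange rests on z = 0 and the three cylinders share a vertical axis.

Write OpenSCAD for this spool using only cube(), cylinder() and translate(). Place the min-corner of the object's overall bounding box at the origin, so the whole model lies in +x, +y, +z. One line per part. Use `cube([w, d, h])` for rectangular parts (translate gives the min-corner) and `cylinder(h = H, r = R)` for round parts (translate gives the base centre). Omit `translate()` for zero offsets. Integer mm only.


translate([73, 73, 0]) cylinder(h = 10, r = 73);
translate([73, 73, 10]) cylinder(h = 300, r = 45);
translate([73, 73, 310]) cylinder(h = 10, r = 73);


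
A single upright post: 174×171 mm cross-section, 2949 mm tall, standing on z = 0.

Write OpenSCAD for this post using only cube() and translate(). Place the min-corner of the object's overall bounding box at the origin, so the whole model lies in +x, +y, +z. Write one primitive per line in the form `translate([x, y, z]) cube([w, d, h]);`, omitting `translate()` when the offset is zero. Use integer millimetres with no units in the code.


cube([174, 171, 2949]);


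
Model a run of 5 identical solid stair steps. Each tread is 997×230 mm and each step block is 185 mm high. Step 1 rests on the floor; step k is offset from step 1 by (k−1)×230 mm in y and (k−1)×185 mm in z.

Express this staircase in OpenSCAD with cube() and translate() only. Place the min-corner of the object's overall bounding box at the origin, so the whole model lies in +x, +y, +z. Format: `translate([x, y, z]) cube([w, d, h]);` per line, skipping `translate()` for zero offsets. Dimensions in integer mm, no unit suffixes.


cube([997, 230, 185]);
translate([0, 230, 185]) cube([997, 230, 185]);
translate([0, 460, 370]) cube([997, 230, 185]);
translate([0, 690, 555]) cube([997, 230, 185]);
translate([0, 920, 740]) cube([997, 230, 185]);


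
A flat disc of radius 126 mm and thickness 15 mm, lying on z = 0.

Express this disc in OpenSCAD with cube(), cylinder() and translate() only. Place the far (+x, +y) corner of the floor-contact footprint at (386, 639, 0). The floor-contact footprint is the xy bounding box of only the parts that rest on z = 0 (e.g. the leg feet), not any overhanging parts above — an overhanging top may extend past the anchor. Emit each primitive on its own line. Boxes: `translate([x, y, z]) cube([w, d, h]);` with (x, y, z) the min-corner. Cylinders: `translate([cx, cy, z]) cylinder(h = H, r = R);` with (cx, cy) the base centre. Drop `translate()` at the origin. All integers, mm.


translate([260, 513, 0]) cylinder(h = 15, r = 126);


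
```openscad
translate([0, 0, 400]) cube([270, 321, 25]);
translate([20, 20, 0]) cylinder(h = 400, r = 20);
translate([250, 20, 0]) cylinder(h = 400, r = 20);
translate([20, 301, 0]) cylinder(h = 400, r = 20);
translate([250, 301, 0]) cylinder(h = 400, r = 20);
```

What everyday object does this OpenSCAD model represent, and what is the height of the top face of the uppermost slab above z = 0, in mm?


A stool. The seat height is 425 mm.

A 270×321×25 slab at z = 400 on four corner cylinders — a stool. The seat top is 400 + 25 = 425 mm.


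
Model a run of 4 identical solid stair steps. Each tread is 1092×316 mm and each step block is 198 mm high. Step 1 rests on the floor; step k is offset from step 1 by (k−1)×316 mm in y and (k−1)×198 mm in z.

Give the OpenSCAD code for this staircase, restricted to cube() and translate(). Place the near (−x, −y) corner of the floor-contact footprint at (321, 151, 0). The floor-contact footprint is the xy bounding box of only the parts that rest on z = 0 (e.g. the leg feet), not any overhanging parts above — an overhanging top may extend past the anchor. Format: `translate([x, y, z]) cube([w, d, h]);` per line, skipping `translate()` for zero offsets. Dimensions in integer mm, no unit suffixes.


translate([321, 151, 0]) cube([1092, 316, 198]);
translate([321, 467, 198]) cube([1092, 316, 198]);
translate([321, 783, 396]) cube([1092, 316, 198]);
translate([321, 1099, 594]) cube([1092, 316, 198]);


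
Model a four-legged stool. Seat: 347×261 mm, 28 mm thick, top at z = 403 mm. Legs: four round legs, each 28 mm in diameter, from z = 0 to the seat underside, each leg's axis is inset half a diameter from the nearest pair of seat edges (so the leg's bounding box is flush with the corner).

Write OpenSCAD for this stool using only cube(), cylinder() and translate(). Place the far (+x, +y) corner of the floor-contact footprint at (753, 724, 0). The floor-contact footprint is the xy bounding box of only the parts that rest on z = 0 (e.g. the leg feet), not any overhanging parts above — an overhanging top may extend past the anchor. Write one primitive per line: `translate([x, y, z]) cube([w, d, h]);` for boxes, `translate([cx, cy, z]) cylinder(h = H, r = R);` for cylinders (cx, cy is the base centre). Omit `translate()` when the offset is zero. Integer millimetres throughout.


// leg_h = 403 - 28 = 375
translate([406, 463, 375]) cube([347, 261, 28]);
translate([420, 477, 0]) cylinder(h = 375, r = 14);
translate([739, 477, 0]) cylinder(h = 375, r = 14);
translate([420, 710, 0]) cylinder(h = 375, r = 14);
translate([739, 710, 0]) cylinder(h = 375, r = 14);


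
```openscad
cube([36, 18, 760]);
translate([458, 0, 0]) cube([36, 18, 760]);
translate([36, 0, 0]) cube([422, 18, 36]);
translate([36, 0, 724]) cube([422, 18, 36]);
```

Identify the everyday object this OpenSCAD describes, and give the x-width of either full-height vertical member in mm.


A picture frame. The border width is 36 mm.

Four thin pieces enclosing a rectangular opening — a picture frame. The two full-height stiles are 760 mm tall; the top rail sits at z = 724 and is 36 mm tall, so the border above the opening is 760 − 724 = 36 mm, matching the stile x-width.


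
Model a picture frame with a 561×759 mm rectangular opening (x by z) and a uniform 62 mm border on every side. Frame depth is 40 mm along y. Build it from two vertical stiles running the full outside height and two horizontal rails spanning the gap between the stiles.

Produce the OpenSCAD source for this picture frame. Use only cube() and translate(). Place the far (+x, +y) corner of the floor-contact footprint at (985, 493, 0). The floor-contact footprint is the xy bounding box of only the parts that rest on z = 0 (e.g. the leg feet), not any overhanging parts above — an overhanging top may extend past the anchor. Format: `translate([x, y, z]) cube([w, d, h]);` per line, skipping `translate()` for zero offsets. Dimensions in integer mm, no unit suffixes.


translate([300, 453, 0]) cube([62, 40, 883]);
translate([923, 453, 0]) cube([62, 40, 883]);
translate([362, 453, 0]) cube([561, 40, 62]);
translate([362, 453, 821]) cube([561, 40, 62]);


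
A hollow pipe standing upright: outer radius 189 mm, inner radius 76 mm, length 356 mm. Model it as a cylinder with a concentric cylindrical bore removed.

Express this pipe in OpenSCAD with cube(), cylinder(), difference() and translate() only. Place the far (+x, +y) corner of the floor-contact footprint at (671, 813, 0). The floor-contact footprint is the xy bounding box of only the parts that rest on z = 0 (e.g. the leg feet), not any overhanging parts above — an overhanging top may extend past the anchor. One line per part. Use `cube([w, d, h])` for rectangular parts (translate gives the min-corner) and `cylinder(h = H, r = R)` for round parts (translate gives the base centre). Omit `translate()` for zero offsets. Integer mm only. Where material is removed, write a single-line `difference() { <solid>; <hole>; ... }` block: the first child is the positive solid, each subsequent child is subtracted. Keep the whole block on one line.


difference() { translate([482, 624, 0]) cylinder(h = 356, r = 189); translate([482, 624, 0]) cylinder(h = 356, r = 76); }


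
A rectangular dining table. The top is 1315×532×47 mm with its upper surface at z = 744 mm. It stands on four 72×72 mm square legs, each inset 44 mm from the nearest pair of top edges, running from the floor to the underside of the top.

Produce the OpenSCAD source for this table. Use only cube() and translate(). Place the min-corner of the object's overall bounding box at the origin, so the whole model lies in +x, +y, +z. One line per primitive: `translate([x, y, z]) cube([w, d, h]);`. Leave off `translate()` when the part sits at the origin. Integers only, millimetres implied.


translate([0, 0, 697]) cube([1315, 532, 47]);
translate([44, 44, 0]) cube([72, 72, 697]);
translate([1199, 44, 0]) cube([72, 72, 697]);
translate([44, 416, 0]) cube([72, 72, 697]);
translate([1199, 416, 0]) cube([72, 72, 697]);


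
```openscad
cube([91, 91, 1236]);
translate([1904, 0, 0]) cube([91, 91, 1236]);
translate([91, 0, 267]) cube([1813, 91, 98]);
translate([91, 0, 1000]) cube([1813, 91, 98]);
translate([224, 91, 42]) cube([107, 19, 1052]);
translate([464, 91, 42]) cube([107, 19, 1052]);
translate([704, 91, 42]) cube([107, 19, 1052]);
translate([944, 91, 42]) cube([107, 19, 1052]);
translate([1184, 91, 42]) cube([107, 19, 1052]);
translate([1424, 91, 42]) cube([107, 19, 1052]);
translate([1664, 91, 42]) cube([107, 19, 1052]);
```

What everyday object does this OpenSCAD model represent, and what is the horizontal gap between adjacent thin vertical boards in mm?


A fence section. The picket gap is 133 mm.

Two posts, two rails, 7 pickets — a fence section. Span 1813 mm holds 7 pickets of 107 mm with 8 equal gaps: ⌊(1813 − 7·107) / 8⌋ = 133 mm.


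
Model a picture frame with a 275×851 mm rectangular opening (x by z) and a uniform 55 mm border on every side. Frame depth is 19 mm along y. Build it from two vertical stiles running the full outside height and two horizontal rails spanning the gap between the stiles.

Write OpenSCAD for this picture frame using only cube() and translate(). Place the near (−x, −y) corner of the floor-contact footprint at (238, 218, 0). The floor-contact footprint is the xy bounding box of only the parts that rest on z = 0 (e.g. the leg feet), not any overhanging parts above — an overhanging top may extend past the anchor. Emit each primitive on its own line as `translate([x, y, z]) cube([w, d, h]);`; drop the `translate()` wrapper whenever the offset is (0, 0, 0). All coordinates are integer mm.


translate([238, 218, 0]) cube([55, 19, 961]);
translate([568, 218, 0]) cube([55, 19, 961]);
translate([293, 218, 0]) cube([275, 19, 55]);
translate([293, 218, 906]) cube([275, 19, 55]);


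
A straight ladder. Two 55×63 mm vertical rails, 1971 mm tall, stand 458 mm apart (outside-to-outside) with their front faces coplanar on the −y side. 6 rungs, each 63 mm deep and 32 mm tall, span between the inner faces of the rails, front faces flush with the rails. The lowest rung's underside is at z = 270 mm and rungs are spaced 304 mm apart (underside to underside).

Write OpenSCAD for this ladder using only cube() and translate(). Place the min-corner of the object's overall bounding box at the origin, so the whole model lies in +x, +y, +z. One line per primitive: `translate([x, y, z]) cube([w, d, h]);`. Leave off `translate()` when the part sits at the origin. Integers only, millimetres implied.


cube([55, 63, 1971]);
translate([403, 0, 0]) cube([55, 63, 1971]);
translate([55, 0, 270]) cube([348, 63, 32]);
translate([55, 0, 574]) cube([348, 63, 32]);
translate([55, 0, 878]) cube([348, 63, 32]);
translate([55, 0, 1182]) cube([348, 63, 32]);
translate([55, 0, 1486]) cube([348, 63, 32]);
translate([55, 0, 1790]) cube([348, 63, 32]);


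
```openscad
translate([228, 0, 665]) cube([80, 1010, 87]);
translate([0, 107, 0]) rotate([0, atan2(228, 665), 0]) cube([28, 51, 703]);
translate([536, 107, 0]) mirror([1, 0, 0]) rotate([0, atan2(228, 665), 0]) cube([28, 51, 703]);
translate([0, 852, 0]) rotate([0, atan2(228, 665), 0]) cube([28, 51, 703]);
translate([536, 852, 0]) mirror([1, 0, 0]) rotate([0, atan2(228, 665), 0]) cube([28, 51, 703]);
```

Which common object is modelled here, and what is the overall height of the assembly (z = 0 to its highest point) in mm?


A sawhorse. The overall height is 752 mm.

A beam across two mirrored pairs of raked legs — a sawhorse. The beam's underside is at z = 665 (matching the legs' vertical rise in atan2(228, 665)) and the beam is 87 mm tall, so its top is at 665 + 87 = 752 mm. The raked legs top out at the beam's underside, so that is the highest point.


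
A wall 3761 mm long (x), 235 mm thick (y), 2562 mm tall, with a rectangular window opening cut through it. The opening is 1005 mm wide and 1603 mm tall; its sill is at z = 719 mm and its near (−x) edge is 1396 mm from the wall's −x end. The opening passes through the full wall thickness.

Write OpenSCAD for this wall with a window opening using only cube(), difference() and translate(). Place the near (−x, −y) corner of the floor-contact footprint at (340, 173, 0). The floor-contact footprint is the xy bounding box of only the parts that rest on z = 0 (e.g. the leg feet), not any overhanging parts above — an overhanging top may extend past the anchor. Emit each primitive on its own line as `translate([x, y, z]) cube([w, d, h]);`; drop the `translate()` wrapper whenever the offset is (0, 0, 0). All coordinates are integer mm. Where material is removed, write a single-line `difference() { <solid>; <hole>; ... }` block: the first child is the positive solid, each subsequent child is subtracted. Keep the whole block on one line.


difference() { translate([340, 173, 0]) cube([3761, 235, 2562]); translate([1736, 173, 719]) cube([1005, 235, 1603]); }


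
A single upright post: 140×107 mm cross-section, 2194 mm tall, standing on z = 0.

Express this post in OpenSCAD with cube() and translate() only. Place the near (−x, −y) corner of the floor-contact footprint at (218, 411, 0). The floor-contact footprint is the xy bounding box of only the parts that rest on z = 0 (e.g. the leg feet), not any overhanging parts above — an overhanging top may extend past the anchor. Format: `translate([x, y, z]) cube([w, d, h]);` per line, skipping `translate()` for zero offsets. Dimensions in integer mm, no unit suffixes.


translate([218, 411, 0]) cube([140, 107, 2194]);


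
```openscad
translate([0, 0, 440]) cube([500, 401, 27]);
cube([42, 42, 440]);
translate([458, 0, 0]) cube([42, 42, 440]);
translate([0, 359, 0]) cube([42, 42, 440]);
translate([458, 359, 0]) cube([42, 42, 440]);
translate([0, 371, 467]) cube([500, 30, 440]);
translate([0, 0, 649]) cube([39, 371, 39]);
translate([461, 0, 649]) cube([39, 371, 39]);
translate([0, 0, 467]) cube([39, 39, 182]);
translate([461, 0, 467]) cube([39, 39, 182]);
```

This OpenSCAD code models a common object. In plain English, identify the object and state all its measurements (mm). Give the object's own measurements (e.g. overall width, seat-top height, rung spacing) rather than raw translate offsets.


A chair. The seat is a 500×401×27 mm slab with its top at z = 467 mm, on four 42×42 mm corner legs (flush with the seat edges, standing on z = 0). A flat backrest 30 mm thick, 440 mm tall, spans the full seat width and rises from the seat top along its +y edge, rear face flush with the rear of the seat. Two armrests of 39×39 mm section run along each side from the seat's front edge to the front of the backrest, top faces 221 mm above the seat top and outer faces flush with the seat's x-edges; a 39×39 mm post under the front of each armrest stands on the seat at the front corner.


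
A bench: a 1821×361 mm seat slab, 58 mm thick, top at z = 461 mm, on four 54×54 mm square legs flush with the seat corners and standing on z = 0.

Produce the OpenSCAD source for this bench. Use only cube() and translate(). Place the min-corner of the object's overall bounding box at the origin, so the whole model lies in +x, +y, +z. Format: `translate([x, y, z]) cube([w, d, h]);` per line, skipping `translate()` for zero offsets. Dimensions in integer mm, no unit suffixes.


translate([0, 0, 403]) cube([1821, 361, 58]);
cube([54, 54, 403]);
translate([0, 307, 0]) cube([54, 54, 403]);
translate([1767, 0, 0]) cube([54, 54, 403]);
translate([1767, 307, 0]) cube([54, 54, 403]);


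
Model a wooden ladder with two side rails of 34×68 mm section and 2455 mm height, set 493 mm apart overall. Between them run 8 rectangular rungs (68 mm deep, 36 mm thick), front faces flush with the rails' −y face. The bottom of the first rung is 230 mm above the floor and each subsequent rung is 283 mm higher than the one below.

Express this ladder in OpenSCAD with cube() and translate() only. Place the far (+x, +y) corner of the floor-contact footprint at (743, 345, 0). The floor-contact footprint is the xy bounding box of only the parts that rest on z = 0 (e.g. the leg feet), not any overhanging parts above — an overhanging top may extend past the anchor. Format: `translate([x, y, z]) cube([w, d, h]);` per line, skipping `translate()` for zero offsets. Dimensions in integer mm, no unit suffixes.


translate([250, 277, 0]) cube([34, 68, 2455]);
translate([709, 277, 0]) cube([34, 68, 2455]);
translate([284, 277, 230]) cube([425, 68, 36]);
translate([284, 277, 513]) cube([425, 68, 36]);
translate([284, 277, 796]) cube([425, 68, 36]);
translate([284, 277, 1079]) cube([425, 68, 36]);
translate([284, 277, 1362]) cube([425, 68, 36]);
translate([284, 277, 1645]) cube([425, 68, 36]);
translate([284, 277, 1928]) cube([425, 68, 36]);
translate([284, 277, 2211]) cube([425, 68, 36]);


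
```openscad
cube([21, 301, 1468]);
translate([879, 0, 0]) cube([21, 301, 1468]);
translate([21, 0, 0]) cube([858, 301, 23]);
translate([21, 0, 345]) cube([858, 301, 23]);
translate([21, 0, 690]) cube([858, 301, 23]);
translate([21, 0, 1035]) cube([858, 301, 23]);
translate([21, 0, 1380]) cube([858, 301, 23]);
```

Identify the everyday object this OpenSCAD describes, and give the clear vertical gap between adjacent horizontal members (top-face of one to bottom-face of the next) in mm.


A bookshelf. The clear shelf gap is 322 mm.

Two tall side panels with 5 horizontal boards between them — a bookshelf. The first two shelf undersides are at z = 0 and z = 345; with shelf thickness 23, the clear gap is 345 − 0 − 23 = 322 mm.


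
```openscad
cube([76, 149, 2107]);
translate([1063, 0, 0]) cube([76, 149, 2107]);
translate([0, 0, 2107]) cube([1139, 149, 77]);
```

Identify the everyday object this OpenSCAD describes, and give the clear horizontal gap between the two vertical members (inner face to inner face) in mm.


A door frame. The clear opening width is 987 mm.

Two 2107 mm tall posts with a header on top — a door frame. The left jamb is 76 mm wide at x = 0; the right jamb starts at x = 1063. The clear opening is 1063 − 76 = 987 mm.


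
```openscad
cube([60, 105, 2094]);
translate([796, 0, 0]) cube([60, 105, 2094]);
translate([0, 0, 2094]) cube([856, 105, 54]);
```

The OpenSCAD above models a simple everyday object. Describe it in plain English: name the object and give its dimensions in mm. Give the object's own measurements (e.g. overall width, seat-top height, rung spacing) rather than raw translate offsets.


A door frame. The clear opening is 736 mm wide and 2094 mm high. Two 60 mm wide jambs, 105 mm deep, stand either side of the opening from the floor to the top of the opening. A 54 mm thick head sits across the top of both jambs, spanning the full outside width of the frame.


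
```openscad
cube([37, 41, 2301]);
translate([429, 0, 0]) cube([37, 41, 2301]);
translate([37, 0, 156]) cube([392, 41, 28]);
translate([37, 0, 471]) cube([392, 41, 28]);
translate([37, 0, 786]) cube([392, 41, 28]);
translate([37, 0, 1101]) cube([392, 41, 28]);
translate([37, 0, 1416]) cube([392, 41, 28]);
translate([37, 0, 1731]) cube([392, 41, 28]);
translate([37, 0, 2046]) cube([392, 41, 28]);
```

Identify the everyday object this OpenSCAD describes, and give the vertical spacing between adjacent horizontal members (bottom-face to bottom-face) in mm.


A ladder. The rung spacing is 315 mm.

Two tall 37×41 posts with 7 short bars between them — a ladder. Adjacent rungs sit at z = 156 and z = 471, so the spacing is 471 − 156 = 315 mm.


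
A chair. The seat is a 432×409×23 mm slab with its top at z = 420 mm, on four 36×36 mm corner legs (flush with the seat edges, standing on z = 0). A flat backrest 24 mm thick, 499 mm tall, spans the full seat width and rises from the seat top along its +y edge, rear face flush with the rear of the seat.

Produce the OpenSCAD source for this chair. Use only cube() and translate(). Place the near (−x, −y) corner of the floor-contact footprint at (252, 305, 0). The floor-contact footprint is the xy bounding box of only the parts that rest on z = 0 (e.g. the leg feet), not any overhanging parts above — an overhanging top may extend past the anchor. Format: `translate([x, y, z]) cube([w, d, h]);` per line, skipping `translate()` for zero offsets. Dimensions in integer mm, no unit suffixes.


translate([252, 305, 397]) cube([432, 409, 23]);
translate([252, 305, 0]) cube([36, 36, 397]);
translate([648, 305, 0]) cube([36, 36, 397]);
translate([252, 678, 0]) cube([36, 36, 397]);
translate([648, 678, 0]) cube([36, 36, 397]);
translate([252, 690, 420]) cube([432, 24, 499]);


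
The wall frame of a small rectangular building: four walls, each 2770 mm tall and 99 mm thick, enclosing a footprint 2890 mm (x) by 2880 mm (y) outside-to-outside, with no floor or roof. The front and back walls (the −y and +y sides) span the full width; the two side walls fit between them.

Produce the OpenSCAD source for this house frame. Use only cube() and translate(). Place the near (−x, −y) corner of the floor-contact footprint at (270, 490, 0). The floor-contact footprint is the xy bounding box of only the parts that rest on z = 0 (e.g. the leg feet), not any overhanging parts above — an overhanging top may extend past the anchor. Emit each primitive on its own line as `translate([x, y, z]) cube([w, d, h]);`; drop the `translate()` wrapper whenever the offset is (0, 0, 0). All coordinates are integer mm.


translate([270, 490, 0]) cube([2890, 99, 2770]);
translate([270, 3271, 0]) cube([2890, 99, 2770]);
translate([270, 589, 0]) cube([99, 2682, 2770]);
translate([3061, 589, 0]) cube([99, 2682, 2770]);


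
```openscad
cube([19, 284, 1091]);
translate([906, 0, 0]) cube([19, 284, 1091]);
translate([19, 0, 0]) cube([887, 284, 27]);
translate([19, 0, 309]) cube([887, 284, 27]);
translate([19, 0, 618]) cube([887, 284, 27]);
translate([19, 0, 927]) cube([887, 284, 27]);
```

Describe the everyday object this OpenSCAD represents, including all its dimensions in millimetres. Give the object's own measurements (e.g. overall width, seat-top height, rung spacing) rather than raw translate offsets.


An open bookshelf. Two side panels, each 19 mm thick, 284 mm deep and 1091 mm tall, stand 925 mm apart (outside-to-outside). Between them sit 4 shelves, each 27 mm thick and 284 mm deep, spanning the full gap between the sides. The bottom shelf rests on the floor (its underside at z = 0) and the clear gap between one shelf's top and the next shelf's underside is 282 mm.


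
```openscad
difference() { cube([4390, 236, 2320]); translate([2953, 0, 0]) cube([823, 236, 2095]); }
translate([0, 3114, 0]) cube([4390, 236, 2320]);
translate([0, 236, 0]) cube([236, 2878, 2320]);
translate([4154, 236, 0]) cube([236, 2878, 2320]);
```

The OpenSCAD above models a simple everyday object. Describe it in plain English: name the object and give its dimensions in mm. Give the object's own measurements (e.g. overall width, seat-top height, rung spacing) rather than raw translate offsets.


A single room: four walls, each 2320 mm tall and 236 mm thick, enclosing an outside footprint 4390×3350 mm (x × y), no floor or roof. The front and back walls (−y and +y sides) run the full x-width; the side walls fit between their inner faces. A door opening 823 mm wide and 2095 mm tall is cut through the front wall from the floor up, its −x edge 2953 mm from the wall's −x end.


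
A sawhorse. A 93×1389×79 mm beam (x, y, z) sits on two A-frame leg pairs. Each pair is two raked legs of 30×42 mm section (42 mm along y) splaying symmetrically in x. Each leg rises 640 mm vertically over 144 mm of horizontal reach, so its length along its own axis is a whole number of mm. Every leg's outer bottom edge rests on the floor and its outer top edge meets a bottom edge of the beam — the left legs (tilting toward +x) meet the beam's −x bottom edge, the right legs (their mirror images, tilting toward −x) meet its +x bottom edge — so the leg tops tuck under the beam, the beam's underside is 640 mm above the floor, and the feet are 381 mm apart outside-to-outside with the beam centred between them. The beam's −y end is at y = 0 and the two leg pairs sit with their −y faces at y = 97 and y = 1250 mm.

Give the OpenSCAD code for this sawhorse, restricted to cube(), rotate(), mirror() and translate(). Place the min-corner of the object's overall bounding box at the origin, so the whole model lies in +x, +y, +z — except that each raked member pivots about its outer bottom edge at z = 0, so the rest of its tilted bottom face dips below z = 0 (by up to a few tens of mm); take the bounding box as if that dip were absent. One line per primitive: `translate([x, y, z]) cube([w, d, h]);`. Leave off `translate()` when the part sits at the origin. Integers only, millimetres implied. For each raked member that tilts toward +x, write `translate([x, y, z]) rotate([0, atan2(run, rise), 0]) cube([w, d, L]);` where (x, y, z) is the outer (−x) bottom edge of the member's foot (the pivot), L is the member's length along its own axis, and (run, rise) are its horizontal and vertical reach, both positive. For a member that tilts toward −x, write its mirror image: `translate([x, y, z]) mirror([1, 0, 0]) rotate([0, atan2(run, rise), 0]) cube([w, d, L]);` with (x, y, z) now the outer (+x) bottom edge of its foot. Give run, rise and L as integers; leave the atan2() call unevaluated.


translate([144, 0, 640]) cube([93, 1389, 79]);
translate([0, 97, 0]) rotate([0, atan2(144, 640), 0]) cube([30, 42, 656]);
translate([381, 97, 0]) mirror([1, 0, 0]) rotate([0, atan2(144, 640), 0]) cube([30, 42, 656]);
translate([0, 1250, 0]) rotate([0, atan2(144, 640), 0]) cube([30, 42, 656]);
translate([381, 1250, 0]) mirror([1, 0, 0]) rotate([0, atan2(144, 640), 0]) cube([30, 42, 656]);


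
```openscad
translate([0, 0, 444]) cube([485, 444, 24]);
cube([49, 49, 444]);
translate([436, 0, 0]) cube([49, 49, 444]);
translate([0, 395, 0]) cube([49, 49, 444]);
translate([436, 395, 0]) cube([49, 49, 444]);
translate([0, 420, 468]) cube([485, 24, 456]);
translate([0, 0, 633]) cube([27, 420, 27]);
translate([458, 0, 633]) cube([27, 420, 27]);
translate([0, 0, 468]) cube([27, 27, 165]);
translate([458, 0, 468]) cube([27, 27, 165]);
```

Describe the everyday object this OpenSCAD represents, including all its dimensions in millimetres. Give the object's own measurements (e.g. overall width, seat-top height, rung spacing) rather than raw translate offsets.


A chair. The seat is a 485×444×24 mm slab with its top at z = 468 mm, on four 49×49 mm corner legs (flush with the seat edges, standing on z = 0). A flat backrest 24 mm thick, 456 mm tall, spans the full seat width and rises from the seat top along its +y edge, rear face flush with the rear of the seat. Two armrests of 27×27 mm section run along each side from the seat's front edge to the front of the backrest, top faces 192 mm above the seat top and outer faces flush with the seat's x-edges; a 27×27 mm post under the front of each armrest stands on the seat at the front corner.


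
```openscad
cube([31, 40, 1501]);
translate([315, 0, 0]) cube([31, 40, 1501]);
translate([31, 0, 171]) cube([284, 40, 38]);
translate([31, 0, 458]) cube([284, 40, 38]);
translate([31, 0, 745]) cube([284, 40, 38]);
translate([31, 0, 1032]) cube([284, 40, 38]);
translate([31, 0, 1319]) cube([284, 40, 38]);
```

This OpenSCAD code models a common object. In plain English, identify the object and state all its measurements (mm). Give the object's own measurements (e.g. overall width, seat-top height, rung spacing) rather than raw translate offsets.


A straight ladder. Two 31×40 mm vertical rails, 1501 mm tall, stand 346 mm apart (outside-to-outside) with their front faces coplanar on the −y side. 5 rungs, each 40 mm deep and 38 mm tall, span between the inner faces of the rails, front faces flush with the rails. The lowest rung's underside is at z = 171 mm and rungs are spaced 287 mm apart (underside to underside).


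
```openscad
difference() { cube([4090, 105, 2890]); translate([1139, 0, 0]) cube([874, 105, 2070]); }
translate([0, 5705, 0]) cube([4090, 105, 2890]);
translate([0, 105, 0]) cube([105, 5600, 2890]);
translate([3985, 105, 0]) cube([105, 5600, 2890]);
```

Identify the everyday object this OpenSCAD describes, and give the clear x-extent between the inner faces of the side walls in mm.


A single room. The interior width is 3880 mm.

Four walls enclosing a rectangle with a door in the front wall — a room. Outside width 4090 minus two 105 mm walls gives 3880 mm.


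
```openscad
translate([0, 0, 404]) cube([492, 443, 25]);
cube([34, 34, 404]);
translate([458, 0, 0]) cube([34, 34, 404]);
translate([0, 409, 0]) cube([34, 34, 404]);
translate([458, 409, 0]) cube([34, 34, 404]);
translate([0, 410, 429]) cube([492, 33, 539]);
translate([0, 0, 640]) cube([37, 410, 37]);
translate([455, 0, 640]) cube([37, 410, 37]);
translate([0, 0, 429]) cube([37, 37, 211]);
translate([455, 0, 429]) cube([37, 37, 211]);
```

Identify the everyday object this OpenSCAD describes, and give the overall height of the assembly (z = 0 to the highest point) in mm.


A chair. The overall height is 968 mm.

A slab on four corner posts with a tall panel at the back — a chair. The seat slab sits at z = 404 with thickness 25, and the 539 mm backrest starts at the seat top, so the overall height is 404 + 25 + 539 = 968 mm.


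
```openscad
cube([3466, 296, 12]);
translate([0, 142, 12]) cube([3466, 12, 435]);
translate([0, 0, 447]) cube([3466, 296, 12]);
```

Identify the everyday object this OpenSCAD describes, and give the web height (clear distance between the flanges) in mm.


An I-beam. The web height is 435 mm.

Two wide flanges with a thin centred web — an I-beam. Overall 459 mm minus two 12 mm flanges gives a web of 459 − 2·12 = 435 mm.


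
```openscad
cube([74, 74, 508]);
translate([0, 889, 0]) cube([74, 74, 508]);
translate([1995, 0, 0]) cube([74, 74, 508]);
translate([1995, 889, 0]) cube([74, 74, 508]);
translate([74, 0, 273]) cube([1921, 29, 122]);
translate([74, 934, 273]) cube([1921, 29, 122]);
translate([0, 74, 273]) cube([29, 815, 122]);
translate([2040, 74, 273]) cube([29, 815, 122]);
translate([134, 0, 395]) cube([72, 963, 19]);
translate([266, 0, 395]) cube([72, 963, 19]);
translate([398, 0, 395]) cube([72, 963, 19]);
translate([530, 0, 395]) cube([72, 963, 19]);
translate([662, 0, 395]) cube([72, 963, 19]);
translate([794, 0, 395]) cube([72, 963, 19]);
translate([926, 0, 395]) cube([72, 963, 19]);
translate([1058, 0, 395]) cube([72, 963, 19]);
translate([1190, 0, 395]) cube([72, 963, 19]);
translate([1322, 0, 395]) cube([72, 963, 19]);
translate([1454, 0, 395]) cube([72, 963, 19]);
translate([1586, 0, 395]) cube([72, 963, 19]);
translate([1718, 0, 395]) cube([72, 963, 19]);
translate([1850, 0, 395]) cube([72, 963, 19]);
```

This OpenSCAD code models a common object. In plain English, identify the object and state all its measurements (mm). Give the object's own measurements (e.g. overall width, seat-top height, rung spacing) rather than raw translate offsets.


A bed frame 2069 mm long (x) by 963 mm wide (y). Four 74×74 mm corner posts, 508 mm tall, at the corners of the footprint. Four rails of 29 mm thickness and 122 mm height run between adjacent posts with their undersides at z = 273 mm, their outer faces flush with the outside of the frame (the two x-running rails run between the posts' inner faces; the two y-running rails run between the posts' inner faces). 14 slats, each 72 mm wide (x) and 19 mm thick, lie across the top of the two x-running rails, running the full 963 mm width of the frame in y; along x they sit between the end posts with a 60 mm gap after the −x posts and between neighbouring slats, leaving 73 mm before the +x posts.


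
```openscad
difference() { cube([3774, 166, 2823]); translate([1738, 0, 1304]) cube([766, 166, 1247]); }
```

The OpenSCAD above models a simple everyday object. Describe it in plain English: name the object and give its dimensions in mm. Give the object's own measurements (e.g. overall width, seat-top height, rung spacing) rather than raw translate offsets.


A wall 3774 mm long (x), 166 mm thick (y), 2823 mm tall, with a rectangular window opening cut through it. The opening is 766 mm wide and 1247 mm tall; its sill is at z = 1304 mm and its near (−x) edge is 1738 mm from the wall's −x end. The opening passes through the full wall thickness.


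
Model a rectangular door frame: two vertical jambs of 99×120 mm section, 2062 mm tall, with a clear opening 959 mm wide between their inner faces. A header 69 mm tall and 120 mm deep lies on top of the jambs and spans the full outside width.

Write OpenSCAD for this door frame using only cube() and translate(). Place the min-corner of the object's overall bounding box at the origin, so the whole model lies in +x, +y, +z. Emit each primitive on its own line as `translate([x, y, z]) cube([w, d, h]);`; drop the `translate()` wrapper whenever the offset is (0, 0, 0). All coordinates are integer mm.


cube([99, 120, 2062]);
translate([1058, 0, 0]) cube([99, 120, 2062]);
translate([0, 0, 2062]) cube([1157, 120, 69]);


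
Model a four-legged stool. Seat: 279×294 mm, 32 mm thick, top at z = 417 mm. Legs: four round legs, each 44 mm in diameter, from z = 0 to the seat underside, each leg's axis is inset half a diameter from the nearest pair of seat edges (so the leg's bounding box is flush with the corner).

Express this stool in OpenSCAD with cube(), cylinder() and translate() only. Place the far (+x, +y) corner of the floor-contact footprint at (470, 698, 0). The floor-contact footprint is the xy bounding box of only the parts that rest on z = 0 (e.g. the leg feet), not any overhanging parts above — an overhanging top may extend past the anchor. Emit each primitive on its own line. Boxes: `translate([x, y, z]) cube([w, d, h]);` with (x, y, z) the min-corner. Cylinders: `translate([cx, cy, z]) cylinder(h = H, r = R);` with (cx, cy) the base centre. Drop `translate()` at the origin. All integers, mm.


translate([191, 404, 385]) cube([279, 294, 32]);
translate([213, 426, 0]) cylinder(h = 385, r = 22);
translate([448, 426, 0]) cylinder(h = 385, r = 22);
translate([213, 676, 0]) cylinder(h = 385, r = 22);
translate([448, 676, 0]) cylinder(h = 385, r = 22);


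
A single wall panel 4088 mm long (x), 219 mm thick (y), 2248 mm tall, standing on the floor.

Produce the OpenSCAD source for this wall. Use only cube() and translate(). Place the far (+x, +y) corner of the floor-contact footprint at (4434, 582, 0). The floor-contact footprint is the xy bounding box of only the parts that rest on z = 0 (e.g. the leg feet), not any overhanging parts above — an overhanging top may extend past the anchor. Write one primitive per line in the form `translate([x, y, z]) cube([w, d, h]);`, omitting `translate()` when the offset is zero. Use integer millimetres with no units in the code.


translate([346, 363, 0]) cube([4088, 219, 2248]);


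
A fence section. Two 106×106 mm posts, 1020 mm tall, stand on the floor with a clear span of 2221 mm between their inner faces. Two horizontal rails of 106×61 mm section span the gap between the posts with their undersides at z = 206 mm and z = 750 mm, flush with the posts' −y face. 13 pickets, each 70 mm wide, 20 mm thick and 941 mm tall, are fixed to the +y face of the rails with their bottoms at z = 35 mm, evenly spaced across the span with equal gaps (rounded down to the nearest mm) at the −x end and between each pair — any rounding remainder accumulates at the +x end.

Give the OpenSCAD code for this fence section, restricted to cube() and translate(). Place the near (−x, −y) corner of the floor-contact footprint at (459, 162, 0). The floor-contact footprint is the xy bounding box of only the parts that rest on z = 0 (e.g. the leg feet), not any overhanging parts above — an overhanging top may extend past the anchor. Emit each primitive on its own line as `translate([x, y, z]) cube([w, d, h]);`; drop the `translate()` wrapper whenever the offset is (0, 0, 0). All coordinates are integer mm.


translate([459, 162, 0]) cube([106, 106, 1020]);
translate([2786, 162, 0]) cube([106, 106, 1020]);
translate([565, 162, 206]) cube([2221, 106, 61]);
translate([565, 162, 750]) cube([2221, 106, 61]);
translate([658, 268, 35]) cube([70, 20, 941]);
translate([821, 268, 35]) cube([70, 20, 941]);
translate([984, 268, 35]) cube([70, 20, 941]);
translate([1147, 268, 35]) cube([70, 20, 941]);
translate([1310, 268, 35]) cube([70, 20, 941]);
translate([1473, 268, 35]) cube([70, 20, 941]);
translate([1636, 268, 35]) cube([70, 20, 941]);
translate([1799, 268, 35]) cube([70, 20, 941]);
translate([1962, 268, 35]) cube([70, 20, 941]);
translate([2125, 268, 35]) cube([70, 20, 941]);
translate([2288, 268, 35]) cube([70, 20, 941]);
translate([2451, 268, 35]) cube([70, 20, 941]);
translate([2614, 268, 35]) cube([70, 20, 941]);
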